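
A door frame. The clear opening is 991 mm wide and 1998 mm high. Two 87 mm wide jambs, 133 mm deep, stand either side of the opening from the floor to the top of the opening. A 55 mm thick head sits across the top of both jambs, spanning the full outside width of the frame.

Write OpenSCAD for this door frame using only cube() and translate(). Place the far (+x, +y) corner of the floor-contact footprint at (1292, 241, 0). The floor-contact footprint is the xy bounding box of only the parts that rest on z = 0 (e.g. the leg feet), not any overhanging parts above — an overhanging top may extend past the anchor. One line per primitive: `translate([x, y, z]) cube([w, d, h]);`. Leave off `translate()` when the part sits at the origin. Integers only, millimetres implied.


translate([127, 108, 0]) cube([87, 133, 1998]);
translate([1205, 108, 0]) cube([87, 133, 1998]);
translate([127, 108, 1998]) cube([1165, 133, 55]);


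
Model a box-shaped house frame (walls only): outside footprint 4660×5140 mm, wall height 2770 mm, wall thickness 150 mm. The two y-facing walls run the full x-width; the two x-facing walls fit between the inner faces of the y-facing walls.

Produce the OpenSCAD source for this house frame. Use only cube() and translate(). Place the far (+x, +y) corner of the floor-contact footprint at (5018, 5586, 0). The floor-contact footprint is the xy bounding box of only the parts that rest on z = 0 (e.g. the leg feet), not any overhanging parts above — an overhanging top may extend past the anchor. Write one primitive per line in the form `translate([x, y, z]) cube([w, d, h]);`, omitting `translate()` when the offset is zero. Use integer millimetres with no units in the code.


translate([358, 446, 0]) cube([4660, 150, 2770]);
translate([358, 5436, 0]) cube([4660, 150, 2770]);
translate([358, 596, 0]) cube([150, 4840, 2770]);
translate([4868, 596, 0]) cube([150, 4840, 2770]);


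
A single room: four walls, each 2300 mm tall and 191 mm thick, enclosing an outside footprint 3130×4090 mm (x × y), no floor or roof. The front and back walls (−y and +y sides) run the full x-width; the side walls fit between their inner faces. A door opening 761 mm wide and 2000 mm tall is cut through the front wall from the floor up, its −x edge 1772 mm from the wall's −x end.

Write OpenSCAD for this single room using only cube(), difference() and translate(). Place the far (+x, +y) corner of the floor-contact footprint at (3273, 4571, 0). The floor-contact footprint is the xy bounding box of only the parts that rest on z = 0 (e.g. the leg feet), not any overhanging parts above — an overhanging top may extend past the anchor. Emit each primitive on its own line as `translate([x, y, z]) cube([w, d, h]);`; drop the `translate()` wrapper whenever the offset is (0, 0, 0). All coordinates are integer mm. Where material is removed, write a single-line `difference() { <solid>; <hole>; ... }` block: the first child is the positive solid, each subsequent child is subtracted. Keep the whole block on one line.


difference() { translate([143, 481, 0]) cube([3130, 191, 2300]); translate([1915, 481, 0]) cube([761, 191, 2000]); }
translate([143, 4380, 0]) cube([3130, 191, 2300]);
translate([143, 672, 0]) cube([191, 3708, 2300]);
translate([3082, 672, 0]) cube([191, 3708, 2300]);


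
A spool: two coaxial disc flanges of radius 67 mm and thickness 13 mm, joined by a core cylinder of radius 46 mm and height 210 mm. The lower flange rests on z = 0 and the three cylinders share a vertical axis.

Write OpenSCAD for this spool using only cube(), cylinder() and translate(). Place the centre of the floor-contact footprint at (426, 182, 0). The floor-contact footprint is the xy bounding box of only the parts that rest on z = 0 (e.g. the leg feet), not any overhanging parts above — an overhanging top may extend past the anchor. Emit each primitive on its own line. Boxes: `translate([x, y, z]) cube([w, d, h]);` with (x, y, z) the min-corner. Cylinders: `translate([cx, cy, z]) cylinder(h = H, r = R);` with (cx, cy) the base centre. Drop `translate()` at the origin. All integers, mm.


translate([426, 182, 0]) cylinder(h = 13, r = 67);
translate([426, 182, 13]) cylinder(h = 210, r = 46);
translate([426, 182, 223]) cylinder(h = 13, r = 67);


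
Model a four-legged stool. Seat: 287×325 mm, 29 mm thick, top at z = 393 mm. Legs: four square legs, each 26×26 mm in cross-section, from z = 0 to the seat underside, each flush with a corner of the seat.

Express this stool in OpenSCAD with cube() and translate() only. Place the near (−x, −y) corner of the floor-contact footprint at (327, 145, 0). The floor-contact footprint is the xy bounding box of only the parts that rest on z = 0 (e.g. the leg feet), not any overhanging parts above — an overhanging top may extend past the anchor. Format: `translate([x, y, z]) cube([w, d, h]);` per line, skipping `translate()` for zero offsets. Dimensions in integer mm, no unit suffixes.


translate([327, 145, 364]) cube([287, 325, 29]);
translate([327, 145, 0]) cube([26, 26, 364]);
translate([588, 145, 0]) cube([26, 26, 364]);
translate([327, 444, 0]) cube([26, 26, 364]);
translate([588, 444, 0]) cube([26, 26, 364]);


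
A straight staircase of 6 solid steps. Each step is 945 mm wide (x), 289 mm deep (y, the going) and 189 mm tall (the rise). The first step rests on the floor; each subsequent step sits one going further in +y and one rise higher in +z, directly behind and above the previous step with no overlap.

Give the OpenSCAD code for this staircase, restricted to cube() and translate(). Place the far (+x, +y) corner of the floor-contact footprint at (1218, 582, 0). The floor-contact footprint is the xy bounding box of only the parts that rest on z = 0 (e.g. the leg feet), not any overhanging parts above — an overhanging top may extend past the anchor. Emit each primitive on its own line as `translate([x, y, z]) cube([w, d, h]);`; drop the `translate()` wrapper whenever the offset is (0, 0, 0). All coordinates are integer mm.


translate([273, 293, 0]) cube([945, 289, 189]);
translate([273, 582, 189]) cube([945, 289, 189]);
translate([273, 871, 378]) cube([945, 289, 189]);
translate([273, 1160, 567]) cube([945, 289, 189]);
translate([273, 1449, 756]) cube([945, 289, 189]);
translate([273, 1738, 945]) cube([945, 289, 189]);


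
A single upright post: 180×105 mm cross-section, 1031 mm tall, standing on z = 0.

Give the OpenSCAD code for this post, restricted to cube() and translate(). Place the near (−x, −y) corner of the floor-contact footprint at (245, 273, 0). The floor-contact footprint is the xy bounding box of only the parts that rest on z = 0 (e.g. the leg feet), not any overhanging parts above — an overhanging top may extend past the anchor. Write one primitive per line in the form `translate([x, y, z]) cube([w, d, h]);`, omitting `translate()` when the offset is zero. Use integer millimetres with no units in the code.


translate([245, 273, 0]) cube([180, 105, 1031]);


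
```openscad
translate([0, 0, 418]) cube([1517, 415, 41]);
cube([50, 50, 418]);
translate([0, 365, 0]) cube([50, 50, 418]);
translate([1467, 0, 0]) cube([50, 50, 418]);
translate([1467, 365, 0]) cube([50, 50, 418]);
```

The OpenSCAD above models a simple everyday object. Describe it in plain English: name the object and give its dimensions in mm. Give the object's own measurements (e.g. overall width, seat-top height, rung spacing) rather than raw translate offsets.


A bench: a 1517×415 mm seat slab, 41 mm thick, top at z = 459 mm, on four 50×50 mm square legs flush with the seat corners and standing on z = 0.


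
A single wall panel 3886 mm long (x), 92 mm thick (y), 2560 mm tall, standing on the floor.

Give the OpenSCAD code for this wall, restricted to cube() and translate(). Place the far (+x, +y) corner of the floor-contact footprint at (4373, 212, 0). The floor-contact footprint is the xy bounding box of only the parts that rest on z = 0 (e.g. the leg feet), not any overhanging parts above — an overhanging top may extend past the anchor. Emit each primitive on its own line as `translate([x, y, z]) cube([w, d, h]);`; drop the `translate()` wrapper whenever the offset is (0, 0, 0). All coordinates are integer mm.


translate([487, 120, 0]) cube([3886, 92, 2560]);


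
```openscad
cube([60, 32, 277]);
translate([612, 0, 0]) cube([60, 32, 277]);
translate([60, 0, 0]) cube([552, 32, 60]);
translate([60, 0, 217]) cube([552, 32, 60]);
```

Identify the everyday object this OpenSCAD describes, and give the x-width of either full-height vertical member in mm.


A picture frame. The border width is 60 mm.

Four thin pieces enclosing a rectangular opening — a picture frame. The two full-height stiles are 277 mm tall; the top rail sits at z = 217 and is 60 mm tall, so the border above the opening is 277 − 217 = 60 mm, matching the stile x-width.


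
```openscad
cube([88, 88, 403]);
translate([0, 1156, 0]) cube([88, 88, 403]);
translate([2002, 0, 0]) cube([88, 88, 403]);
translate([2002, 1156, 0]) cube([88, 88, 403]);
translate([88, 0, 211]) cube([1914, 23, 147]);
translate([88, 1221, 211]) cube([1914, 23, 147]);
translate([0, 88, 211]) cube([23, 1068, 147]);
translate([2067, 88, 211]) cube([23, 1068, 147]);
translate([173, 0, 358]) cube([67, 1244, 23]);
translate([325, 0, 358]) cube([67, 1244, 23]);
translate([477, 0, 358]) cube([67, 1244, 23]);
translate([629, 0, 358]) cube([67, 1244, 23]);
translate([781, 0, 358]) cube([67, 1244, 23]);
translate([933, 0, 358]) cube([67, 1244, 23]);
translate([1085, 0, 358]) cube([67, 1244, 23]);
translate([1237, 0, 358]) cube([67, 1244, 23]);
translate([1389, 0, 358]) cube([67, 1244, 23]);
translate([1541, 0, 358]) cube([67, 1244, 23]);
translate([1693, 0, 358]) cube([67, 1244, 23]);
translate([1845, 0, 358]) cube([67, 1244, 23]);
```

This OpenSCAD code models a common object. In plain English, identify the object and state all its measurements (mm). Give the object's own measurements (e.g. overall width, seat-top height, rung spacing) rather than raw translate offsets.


A bed frame 2090 mm long (x) by 1244 mm wide (y). Four 88×88 mm corner posts, 403 mm tall, at the corners of the footprint. Four rails of 23 mm thickness and 147 mm height run between adjacent posts with their undersides at z = 211 mm, their outer faces flush with the outside of the frame (the two x-running rails run between the posts' inner faces; the two y-running rails run between the posts' inner faces). 12 slats, each 67 mm wide (x) and 23 mm thick, lie across the top of the two x-running rails, running the full 1244 mm width of the frame in y; along x they sit between the end posts with a 85 mm gap after the −x posts and between neighbouring slats, leaving 90 mm before the +x posts.


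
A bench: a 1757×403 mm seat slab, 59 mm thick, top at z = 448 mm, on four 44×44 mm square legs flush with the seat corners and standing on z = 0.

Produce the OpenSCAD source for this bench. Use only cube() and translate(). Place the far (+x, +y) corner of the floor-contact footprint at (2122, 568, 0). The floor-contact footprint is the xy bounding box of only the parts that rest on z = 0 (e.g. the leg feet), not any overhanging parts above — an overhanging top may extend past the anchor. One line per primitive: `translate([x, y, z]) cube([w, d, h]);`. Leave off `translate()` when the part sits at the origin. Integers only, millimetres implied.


// leg_h = 448 − 59 = 389
translate([365, 165, 389]) cube([1757, 403, 59]);
translate([365, 165, 0]) cube([44, 44, 389]);
translate([365, 524, 0]) cube([44, 44, 389]);
translate([2078, 165, 0]) cube([44, 44, 389]);
translate([2078, 524, 0]) cube([44, 44, 389]);


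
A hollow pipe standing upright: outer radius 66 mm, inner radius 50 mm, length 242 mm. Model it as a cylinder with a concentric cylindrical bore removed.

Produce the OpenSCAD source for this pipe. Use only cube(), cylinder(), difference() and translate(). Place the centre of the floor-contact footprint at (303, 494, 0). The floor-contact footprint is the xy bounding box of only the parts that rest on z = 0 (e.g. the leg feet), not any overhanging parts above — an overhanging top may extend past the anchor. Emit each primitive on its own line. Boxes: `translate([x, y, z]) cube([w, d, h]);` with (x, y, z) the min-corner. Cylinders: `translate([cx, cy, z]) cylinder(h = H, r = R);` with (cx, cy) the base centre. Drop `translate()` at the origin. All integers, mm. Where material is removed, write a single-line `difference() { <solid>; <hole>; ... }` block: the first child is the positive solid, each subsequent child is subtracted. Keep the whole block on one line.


difference() { translate([303, 494, 0]) cylinder(h = 242, r = 66); translate([303, 494, 0]) cylinder(h = 242, r = 50); }


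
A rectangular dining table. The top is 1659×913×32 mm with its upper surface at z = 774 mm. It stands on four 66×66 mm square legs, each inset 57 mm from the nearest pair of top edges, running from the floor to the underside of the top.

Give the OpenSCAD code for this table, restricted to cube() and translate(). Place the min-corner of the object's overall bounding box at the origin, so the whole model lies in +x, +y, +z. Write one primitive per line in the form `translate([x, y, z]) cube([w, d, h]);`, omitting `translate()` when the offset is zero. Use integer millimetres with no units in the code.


translate([0, 0, 742]) cube([1659, 913, 32]);
translate([57, 57, 0]) cube([66, 66, 742]);
translate([1536, 57, 0]) cube([66, 66, 742]);
translate([57, 790, 0]) cube([66, 66, 742]);
translate([1536, 790, 0]) cube([66, 66, 742]);


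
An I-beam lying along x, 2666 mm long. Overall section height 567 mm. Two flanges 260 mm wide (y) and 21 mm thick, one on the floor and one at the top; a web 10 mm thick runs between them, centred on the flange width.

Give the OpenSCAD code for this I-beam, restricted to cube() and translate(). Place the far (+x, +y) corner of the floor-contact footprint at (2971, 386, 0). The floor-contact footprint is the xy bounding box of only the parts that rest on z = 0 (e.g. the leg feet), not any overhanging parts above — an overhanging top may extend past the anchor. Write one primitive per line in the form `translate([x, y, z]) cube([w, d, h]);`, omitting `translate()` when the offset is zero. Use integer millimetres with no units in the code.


translate([305, 126, 0]) cube([2666, 260, 21]);
translate([305, 251, 21]) cube([2666, 10, 525]);
translate([305, 126, 546]) cube([2666, 260, 21]);


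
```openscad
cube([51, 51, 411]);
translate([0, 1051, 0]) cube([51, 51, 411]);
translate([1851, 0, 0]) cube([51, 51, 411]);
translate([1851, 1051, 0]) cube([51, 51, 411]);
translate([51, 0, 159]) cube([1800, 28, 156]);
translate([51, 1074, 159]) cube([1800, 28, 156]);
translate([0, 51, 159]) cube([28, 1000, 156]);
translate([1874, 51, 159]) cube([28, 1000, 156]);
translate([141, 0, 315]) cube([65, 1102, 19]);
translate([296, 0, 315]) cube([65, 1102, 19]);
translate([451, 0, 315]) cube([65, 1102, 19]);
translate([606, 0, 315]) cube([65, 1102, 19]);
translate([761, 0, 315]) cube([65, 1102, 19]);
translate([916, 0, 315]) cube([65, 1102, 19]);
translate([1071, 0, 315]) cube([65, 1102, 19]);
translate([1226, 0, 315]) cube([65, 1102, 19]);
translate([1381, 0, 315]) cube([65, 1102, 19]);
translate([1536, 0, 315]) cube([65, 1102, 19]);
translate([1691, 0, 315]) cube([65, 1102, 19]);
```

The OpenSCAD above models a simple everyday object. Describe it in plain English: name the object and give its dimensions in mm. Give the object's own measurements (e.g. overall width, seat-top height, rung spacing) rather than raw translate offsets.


A bed frame 1902 mm long (x) by 1102 mm wide (y). Four 51×51 mm corner posts, 411 mm tall, at the corners of the footprint. Four rails of 28 mm thickness and 156 mm height run between adjacent posts with their undersides at z = 159 mm, their outer faces flush with the outside of the frame (the two x-running rails run between the posts' inner faces; the two y-running rails run between the posts' inner faces). 11 slats, each 65 mm wide (x) and 19 mm thick, lie across the top of the two x-running rails, running the full 1102 mm width of the frame in y; along x they sit between the end posts with a 90 mm gap after the −x posts and between neighbouring slats, leaving 95 mm before the +x posts.


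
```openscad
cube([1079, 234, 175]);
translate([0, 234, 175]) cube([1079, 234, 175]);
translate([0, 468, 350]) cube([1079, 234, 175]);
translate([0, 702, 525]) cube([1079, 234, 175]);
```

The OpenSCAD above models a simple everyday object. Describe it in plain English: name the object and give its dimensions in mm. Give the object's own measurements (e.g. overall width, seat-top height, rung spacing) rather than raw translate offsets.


A straight staircase of 4 solid steps. Each step is 1079 mm wide (x), 234 mm deep (y, the going) and 175 mm tall (the rise). The first step rests on the floor; each subsequent step sits one going further in +y and one rise higher in +z, directly behind and above the previous step with no overlap.


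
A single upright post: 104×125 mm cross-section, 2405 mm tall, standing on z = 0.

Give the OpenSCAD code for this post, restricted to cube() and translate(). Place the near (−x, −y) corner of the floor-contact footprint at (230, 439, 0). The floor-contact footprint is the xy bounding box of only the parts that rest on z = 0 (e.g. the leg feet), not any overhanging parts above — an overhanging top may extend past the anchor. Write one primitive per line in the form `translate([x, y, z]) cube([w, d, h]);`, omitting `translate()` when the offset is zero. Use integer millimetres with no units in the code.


translate([230, 439, 0]) cube([104, 125, 2405]);


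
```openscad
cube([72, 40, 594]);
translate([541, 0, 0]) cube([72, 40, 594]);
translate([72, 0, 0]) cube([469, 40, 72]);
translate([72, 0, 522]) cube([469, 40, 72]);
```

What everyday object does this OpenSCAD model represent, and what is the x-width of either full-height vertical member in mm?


A picture frame. The border width is 72 mm.

Four thin pieces enclosing a rectangular opening — a picture frame. The two full-height stiles are 594 mm tall; the top rail sits at z = 522 and is 72 mm tall, so the border above the opening is 594 − 522 = 72 mm, matching the stile x-width.


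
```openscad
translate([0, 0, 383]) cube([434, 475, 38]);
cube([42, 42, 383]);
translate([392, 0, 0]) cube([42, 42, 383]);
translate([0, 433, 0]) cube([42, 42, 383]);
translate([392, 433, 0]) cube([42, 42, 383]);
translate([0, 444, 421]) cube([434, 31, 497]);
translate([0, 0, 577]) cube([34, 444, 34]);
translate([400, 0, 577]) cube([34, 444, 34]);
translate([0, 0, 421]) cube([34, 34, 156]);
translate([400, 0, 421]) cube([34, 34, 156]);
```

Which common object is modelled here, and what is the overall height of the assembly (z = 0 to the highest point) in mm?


A chair. The overall height is 918 mm.

A slab on four corner posts with a tall panel at the back — a chair. The seat slab sits at z = 383 with thickness 38, and the 497 mm backrest starts at the seat top, so the overall height is 383 + 38 + 497 = 918 mm.


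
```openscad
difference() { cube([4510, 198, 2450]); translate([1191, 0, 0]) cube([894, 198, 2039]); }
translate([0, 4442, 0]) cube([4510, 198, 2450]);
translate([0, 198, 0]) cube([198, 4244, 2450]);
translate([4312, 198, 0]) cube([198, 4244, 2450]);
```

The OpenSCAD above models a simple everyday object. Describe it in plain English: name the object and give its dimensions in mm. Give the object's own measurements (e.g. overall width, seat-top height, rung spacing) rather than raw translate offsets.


A single room: four walls, each 2450 mm tall and 198 mm thick, enclosing an outside footprint 4510×4640 mm (x × y), no floor or roof. The front and back walls (−y and +y sides) run the full x-width; the side walls fit between their inner faces. A door opening 894 mm wide and 2039 mm tall is cut through the front wall from the floor up, its −x edge 1191 mm from the wall's −x end.


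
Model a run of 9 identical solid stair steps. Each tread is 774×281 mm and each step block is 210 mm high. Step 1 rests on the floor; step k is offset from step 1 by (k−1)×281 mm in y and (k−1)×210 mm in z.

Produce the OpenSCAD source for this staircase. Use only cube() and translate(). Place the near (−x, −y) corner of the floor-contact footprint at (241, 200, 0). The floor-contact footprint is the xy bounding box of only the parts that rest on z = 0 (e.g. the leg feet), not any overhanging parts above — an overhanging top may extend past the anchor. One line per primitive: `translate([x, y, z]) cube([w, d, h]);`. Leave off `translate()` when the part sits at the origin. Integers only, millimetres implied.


translate([241, 200, 0]) cube([774, 281, 210]);
translate([241, 481, 210]) cube([774, 281, 210]);
translate([241, 762, 420]) cube([774, 281, 210]);
translate([241, 1043, 630]) cube([774, 281, 210]);
translate([241, 1324, 840]) cube([774, 281, 210]);
translate([241, 1605, 1050]) cube([774, 281, 210]);
translate([241, 1886, 1260]) cube([774, 281, 210]);
translate([241, 2167, 1470]) cube([774, 281, 210]);
translate([241, 2448, 1680]) cube([774, 281, 210]);


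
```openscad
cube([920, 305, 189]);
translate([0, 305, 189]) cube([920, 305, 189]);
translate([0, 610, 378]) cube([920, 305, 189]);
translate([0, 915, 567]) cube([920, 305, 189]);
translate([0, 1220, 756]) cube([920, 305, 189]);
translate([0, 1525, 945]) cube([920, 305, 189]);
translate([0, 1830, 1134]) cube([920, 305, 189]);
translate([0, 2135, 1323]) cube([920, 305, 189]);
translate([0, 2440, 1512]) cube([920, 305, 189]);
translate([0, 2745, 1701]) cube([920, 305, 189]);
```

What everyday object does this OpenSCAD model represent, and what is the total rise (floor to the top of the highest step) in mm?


A staircase. The total rise is 1890 mm.

10 identical blocks, each offset up and back from the previous — a staircase. Each step is 189 mm tall and there are 10 of them, so the total rise is 10 × 189 = 1890 mm.


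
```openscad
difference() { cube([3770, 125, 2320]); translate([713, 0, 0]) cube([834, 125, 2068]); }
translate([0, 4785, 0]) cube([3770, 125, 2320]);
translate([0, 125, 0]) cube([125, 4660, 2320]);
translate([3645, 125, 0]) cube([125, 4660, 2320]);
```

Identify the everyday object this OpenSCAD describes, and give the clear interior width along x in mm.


A single room. The interior width is 3520 mm.

Four walls enclosing a rectangle with a door in the front wall — a room. Outside width 3770 minus two 125 mm walls gives 3520 mm.


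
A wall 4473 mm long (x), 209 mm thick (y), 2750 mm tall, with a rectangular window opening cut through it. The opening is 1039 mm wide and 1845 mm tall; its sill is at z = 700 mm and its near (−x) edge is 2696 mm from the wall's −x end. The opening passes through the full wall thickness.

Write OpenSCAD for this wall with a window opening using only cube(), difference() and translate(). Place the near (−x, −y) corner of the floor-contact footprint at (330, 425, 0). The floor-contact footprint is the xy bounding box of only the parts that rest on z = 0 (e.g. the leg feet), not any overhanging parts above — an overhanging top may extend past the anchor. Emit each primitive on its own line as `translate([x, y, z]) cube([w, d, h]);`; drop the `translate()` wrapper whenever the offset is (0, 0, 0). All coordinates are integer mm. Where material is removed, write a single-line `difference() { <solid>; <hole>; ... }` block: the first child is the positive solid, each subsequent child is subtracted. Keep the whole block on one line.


difference() { translate([330, 425, 0]) cube([4473, 209, 2750]); translate([3026, 425, 700]) cube([1039, 209, 1845]); }


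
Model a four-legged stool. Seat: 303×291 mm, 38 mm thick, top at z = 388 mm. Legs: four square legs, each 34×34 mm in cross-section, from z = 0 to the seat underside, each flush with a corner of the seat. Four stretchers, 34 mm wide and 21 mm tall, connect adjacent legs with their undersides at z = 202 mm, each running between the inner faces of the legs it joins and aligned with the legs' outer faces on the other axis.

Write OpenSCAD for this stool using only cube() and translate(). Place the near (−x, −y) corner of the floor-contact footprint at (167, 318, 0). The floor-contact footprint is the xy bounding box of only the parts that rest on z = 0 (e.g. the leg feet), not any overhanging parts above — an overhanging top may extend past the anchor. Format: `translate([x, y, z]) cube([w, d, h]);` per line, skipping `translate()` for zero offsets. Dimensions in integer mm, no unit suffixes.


// leg_h = 388 - 38 = 350
// stretcher span = 303 - 2*34 = 235
translate([167, 318, 350]) cube([303, 291, 38]);
translate([167, 318, 0]) cube([34, 34, 350]);
translate([436, 318, 0]) cube([34, 34, 350]);
translate([167, 575, 0]) cube([34, 34, 350]);
translate([436, 575, 0]) cube([34, 34, 350]);
translate([201, 318, 202]) cube([235, 34, 21]);
translate([201, 575, 202]) cube([235, 34, 21]);
translate([167, 352, 202]) cube([34, 223, 21]);
translate([436, 352, 202]) cube([34, 223, 21]);


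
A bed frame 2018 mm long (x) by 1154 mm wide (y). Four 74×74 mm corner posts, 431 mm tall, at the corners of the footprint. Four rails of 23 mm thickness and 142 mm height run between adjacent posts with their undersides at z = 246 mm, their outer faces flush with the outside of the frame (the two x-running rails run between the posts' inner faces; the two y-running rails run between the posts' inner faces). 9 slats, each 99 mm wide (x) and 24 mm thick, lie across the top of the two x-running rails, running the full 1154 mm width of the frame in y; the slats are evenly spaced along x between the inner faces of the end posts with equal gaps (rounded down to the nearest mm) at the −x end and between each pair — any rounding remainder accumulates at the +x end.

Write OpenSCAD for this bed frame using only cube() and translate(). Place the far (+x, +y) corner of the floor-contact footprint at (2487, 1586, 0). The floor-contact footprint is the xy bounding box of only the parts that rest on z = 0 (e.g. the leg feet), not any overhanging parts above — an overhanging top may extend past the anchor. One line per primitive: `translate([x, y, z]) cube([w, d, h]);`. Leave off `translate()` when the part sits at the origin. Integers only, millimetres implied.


translate([469, 432, 0]) cube([74, 74, 431]);
translate([469, 1512, 0]) cube([74, 74, 431]);
translate([2413, 432, 0]) cube([74, 74, 431]);
translate([2413, 1512, 0]) cube([74, 74, 431]);
translate([543, 432, 246]) cube([1870, 23, 142]);
translate([543, 1563, 246]) cube([1870, 23, 142]);
translate([469, 506, 246]) cube([23, 1006, 142]);
translate([2464, 506, 246]) cube([23, 1006, 142]);
translate([640, 432, 388]) cube([99, 1154, 24]);
translate([836, 432, 388]) cube([99, 1154, 24]);
translate([1032, 432, 388]) cube([99, 1154, 24]);
translate([1228, 432, 388]) cube([99, 1154, 24]);
translate([1424, 432, 388]) cube([99, 1154, 24]);
translate([1620, 432, 388]) cube([99, 1154, 24]);
translate([1816, 432, 388]) cube([99, 1154, 24]);
translate([2012, 432, 388]) cube([99, 1154, 24]);
translate([2208, 432, 388]) cube([99, 1154, 24]);


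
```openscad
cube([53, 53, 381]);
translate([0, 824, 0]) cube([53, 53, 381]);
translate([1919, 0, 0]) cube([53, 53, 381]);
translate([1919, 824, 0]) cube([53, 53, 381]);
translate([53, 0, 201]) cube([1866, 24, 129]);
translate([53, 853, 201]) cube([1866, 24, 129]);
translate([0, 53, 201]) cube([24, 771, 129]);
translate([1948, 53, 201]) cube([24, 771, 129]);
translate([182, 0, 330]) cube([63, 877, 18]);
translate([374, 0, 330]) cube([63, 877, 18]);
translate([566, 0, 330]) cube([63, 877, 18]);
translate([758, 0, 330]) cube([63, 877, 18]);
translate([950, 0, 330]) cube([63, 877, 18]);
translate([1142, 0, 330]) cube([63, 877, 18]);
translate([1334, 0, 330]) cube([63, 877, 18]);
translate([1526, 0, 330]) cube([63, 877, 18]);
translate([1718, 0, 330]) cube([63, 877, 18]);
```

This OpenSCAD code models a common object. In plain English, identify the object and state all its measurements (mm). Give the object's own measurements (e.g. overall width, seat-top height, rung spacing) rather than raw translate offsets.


A bed frame 1972 mm long (x) by 877 mm wide (y). Four 53×53 mm corner posts, 381 mm tall, at the corners of the footprint. Four rails of 24 mm thickness and 129 mm height run between adjacent posts with their undersides at z = 201 mm, their outer faces flush with the outside of the frame (the two x-running rails run between the posts' inner faces; the two y-running rails run between the posts' inner faces). 9 slats, each 63 mm wide (x) and 18 mm thick, lie across the top of the two x-running rails, running the full 877 mm width of the frame in y; along x they sit between the end posts with a 129 mm gap after the −x posts and between neighbouring slats, leaving 138 mm before the +x posts.


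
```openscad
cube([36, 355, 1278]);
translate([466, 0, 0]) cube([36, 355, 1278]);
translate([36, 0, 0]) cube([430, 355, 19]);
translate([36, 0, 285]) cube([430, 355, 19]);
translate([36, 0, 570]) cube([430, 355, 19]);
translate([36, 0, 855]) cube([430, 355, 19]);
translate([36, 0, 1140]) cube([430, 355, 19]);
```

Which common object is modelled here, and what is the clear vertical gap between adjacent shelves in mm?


A bookshelf. The clear shelf gap is 266 mm.

Two tall side panels with 5 horizontal boards between them — a bookshelf. The first two shelf undersides are at z = 0 and z = 285; with shelf thickness 19, the clear gap is 285 − 0 − 19 = 266 mm.


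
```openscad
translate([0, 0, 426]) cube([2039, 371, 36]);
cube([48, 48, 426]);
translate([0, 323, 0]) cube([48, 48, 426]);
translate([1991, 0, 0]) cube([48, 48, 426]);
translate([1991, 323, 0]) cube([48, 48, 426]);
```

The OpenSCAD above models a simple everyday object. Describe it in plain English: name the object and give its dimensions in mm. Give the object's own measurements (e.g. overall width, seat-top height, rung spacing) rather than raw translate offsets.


A long wooden bench with a 2039 mm (x) × 371 mm (y) seat, 36 mm thick, its top surface 462 mm above the floor. Four 48 mm square legs at the seat corners, flush with the edges, run from z = 0 to the seat underside.


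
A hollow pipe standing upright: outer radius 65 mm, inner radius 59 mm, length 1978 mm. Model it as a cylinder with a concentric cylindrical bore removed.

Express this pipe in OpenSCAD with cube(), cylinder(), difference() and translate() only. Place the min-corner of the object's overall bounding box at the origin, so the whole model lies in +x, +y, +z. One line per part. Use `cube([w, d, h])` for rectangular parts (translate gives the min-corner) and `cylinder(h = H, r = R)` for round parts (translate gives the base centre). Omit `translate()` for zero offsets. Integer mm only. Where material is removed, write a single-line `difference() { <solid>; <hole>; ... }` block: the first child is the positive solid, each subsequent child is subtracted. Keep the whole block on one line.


difference() { translate([65, 65, 0]) cylinder(h = 1978, r = 65); translate([65, 65, 0]) cylinder(h = 1978, r = 59); }


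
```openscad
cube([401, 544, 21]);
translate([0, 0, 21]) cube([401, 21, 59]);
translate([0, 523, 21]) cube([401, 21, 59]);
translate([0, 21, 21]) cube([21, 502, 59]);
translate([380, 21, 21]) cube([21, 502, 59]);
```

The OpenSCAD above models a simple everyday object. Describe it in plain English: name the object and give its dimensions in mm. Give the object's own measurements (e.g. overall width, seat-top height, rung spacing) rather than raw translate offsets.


An open-topped rectangular box: outside dimensions 401×544×80 mm, with a uniform wall and base thickness of 21 mm. The base is a full 401×544 slab on the floor; four walls sit on top of the base. The front and back walls (the −y and +y sides) span the full width; the two side walls fit between them.


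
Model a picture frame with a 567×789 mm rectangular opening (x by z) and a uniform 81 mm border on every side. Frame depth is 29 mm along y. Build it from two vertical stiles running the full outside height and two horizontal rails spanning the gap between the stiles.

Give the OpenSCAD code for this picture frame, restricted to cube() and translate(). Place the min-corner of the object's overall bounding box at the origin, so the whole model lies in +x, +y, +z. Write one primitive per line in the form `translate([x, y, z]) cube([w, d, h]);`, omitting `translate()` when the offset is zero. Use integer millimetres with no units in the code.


cube([81, 29, 951]);
translate([648, 0, 0]) cube([81, 29, 951]);
translate([81, 0, 0]) cube([567, 29, 81]);
translate([81, 0, 870]) cube([567, 29, 81]);


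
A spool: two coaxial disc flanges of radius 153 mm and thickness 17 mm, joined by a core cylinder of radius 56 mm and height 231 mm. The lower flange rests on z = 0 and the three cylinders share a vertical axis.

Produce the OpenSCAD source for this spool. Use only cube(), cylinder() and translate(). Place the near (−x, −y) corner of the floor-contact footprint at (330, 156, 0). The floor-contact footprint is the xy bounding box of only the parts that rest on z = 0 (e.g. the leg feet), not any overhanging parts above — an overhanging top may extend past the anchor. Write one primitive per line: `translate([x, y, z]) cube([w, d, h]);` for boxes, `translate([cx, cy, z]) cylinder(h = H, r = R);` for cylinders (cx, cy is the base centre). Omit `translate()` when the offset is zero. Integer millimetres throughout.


translate([483, 309, 0]) cylinder(h = 17, r = 153);
translate([483, 309, 17]) cylinder(h = 231, r = 56);
translate([483, 309, 248]) cylinder(h = 17, r = 153);


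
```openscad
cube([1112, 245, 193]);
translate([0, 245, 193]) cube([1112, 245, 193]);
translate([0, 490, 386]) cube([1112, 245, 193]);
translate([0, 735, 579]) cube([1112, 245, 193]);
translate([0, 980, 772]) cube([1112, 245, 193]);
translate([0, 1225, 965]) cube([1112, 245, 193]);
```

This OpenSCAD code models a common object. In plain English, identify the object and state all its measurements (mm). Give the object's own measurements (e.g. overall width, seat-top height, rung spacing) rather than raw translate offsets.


A straight staircase of 6 solid steps. Each step is 1112 mm wide (x), 245 mm deep (y, the going) and 193 mm tall (the rise). The first step rests on the floor; each subsequent step sits one going further in +y and one rise higher in +z, directly behind and above the previous step with no overlap.


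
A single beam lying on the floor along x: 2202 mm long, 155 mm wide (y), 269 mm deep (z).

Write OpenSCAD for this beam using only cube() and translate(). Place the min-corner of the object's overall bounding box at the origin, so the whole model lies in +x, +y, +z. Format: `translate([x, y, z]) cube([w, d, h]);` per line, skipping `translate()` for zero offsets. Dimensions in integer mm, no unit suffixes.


cube([2202, 155, 269]);


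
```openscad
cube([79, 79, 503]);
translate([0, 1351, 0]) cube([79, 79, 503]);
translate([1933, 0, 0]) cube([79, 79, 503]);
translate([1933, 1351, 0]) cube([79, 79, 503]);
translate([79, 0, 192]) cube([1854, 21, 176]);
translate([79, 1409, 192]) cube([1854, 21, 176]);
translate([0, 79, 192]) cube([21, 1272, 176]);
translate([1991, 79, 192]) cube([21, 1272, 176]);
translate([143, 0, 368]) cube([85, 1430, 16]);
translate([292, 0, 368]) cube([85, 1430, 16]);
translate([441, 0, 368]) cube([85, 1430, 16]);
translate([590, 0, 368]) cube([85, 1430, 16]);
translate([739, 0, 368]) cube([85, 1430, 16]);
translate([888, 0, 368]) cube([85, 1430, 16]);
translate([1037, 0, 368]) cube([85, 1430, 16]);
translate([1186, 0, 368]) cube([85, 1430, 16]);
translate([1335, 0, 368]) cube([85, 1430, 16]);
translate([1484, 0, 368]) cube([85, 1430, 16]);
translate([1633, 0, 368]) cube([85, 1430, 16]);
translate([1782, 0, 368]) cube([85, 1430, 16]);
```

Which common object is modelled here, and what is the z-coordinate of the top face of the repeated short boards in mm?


A bed frame. The slat-top height is 384 mm.

Four posts, four rails, and a row of slats — a bed frame. Slats sit on the rails at z = 192 + 176 = 368; with slat thickness 16, the top is 384 mm.


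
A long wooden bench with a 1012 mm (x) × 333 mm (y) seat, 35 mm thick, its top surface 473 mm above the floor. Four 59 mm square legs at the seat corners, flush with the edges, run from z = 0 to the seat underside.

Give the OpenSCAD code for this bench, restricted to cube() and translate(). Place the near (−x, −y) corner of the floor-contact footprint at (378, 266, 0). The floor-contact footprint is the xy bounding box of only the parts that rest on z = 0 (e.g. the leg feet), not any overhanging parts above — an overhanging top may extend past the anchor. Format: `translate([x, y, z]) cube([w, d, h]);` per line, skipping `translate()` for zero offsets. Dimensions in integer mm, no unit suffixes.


translate([378, 266, 438]) cube([1012, 333, 35]);
translate([378, 266, 0]) cube([59, 59, 438]);
translate([378, 540, 0]) cube([59, 59, 438]);
translate([1331, 266, 0]) cube([59, 59, 438]);
translate([1331, 540, 0]) cube([59, 59, 438]);


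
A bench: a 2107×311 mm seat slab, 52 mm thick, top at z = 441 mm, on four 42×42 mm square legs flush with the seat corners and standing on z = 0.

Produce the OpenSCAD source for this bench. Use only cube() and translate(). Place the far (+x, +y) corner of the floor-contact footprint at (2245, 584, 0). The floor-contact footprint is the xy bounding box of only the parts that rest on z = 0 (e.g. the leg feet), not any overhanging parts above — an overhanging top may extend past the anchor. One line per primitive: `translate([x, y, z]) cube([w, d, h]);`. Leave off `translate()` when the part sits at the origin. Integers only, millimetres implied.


translate([138, 273, 389]) cube([2107, 311, 52]);
translate([138, 273, 0]) cube([42, 42, 389]);
translate([138, 542, 0]) cube([42, 42, 389]);
translate([2203, 273, 0]) cube([42, 42, 389]);
translate([2203, 542, 0]) cube([42, 42, 389]);


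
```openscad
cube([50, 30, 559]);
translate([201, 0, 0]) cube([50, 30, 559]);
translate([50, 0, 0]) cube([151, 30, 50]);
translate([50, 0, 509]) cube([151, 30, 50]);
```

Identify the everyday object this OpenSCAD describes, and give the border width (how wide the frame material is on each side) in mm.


A picture frame. The border width is 50 mm.

Four thin pieces enclosing a rectangular opening — a picture frame. The two full-height stiles are 559 mm tall; the top rail sits at z = 509 and is 50 mm tall, so the border above the opening is 559 − 509 = 50 mm, matching the stile x-width.


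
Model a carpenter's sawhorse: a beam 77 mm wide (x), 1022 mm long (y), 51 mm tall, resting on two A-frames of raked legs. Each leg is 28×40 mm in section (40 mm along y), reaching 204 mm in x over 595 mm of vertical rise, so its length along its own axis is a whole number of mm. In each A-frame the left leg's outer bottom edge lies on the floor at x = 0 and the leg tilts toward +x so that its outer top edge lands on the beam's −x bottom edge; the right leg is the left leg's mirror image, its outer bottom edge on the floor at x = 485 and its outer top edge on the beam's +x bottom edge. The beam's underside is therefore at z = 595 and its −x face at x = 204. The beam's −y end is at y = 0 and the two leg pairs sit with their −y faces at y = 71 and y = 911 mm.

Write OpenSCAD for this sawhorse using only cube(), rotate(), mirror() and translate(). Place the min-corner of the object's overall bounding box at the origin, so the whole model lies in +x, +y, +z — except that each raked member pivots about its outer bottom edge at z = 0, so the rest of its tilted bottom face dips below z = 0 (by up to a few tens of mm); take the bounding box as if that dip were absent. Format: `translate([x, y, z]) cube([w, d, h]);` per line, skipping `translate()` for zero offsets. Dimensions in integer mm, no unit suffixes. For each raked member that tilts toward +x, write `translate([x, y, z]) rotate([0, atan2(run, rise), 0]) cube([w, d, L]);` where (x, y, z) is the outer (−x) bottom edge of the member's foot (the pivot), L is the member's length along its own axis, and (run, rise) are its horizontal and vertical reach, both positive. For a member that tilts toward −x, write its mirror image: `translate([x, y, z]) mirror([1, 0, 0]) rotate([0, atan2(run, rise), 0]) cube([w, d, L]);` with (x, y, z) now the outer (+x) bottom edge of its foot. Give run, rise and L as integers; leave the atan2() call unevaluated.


translate([204, 0, 595]) cube([77, 1022, 51]);
translate([0, 71, 0]) rotate([0, atan2(204, 595), 0]) cube([28, 40, 629]);
translate([485, 71, 0]) mirror([1, 0, 0]) rotate([0, atan2(204, 595), 0]) cube([28, 40, 629]);
translate([0, 911, 0]) rotate([0, atan2(204, 595), 0]) cube([28, 40, 629]);
translate([485, 911, 0]) mirror([1, 0, 0]) rotate([0, atan2(204, 595), 0]) cube([28, 40, 629]);
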